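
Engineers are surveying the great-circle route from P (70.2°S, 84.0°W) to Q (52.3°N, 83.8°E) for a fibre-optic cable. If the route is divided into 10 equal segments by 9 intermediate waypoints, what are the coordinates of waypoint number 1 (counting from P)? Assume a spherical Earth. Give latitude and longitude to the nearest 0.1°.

Convert each endpoint to a unit vector on the sphere (x = cos φ cos λ, y = cos φ sin λ, z = sin φ).
The central angle between the endpoints is δ = arccos(p₁·p₂) ≈ 2.814 rad (161.2°).
Interpolate at f = 1/10 with slerp weights a = sin((1−f)δ)/sin δ ≈ 1.779, b = sin(fδ)/sin δ ≈ 0.864.
p = a·p₁ + b·p₂ ≈ (0.120, -0.074, -0.990); φ = arcsin(p_z) ≈ -81.89°, λ = atan2(p_y, p_x) ≈ -31.65°.

≈ (81.9°S, 31.7°W)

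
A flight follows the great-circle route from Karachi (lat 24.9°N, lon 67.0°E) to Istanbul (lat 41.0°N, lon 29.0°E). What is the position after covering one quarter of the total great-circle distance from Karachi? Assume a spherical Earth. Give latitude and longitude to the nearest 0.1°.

≈ lat 29.9°N, lon 58.8°E

Convert each endpoint to a unit vector on the sphere (x = cos φ cos λ, y = cos φ sin λ, z = sin φ).
The central angle between the endpoints is δ = arccos(p₁·p₂) ≈ 0.617 rad (35.3°).
Interpolate at f = 1/4 with slerp weights a = sin((1−f)δ)/sin δ ≈ 0.772, b = sin(fδ)/sin δ ≈ 0.266.
p = a·p₁ + b·p₂ ≈ (0.449, 0.741, 0.499); φ = arcsin(p_z) ≈ 29.94°, λ = atan2(p_y, p_x) ≈ 58.81°.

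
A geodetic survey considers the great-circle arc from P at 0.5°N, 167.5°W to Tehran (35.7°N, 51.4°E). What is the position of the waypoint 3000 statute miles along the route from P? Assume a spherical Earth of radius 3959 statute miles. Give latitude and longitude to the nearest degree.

≈ 32°N, 161°E

From cos δ = sin φ₁ sin φ₂ + cos φ₁ cos φ₂ cos Δλ, the central angle is δ ≈ 2.248 rad (128.8°). The total great-circle distance is δ·R ≈ 2.248 × 3959 ≈ 8901 mi, so the target fraction is f = 3000/8901 ≈ 0.337.
Interpolate at f ≈ 0.337 with slerp weights a = sin((1−f)δ)/sin δ ≈ 1.279, b = sin(fδ)/sin δ ≈ 0.882.
p = a·p₁ + b·p₂ ≈ (-0.802, 0.283, 0.526); φ = arcsin(p_z) ≈ 31.73°, λ = atan2(p_y, p_x) ≈ 160.57°.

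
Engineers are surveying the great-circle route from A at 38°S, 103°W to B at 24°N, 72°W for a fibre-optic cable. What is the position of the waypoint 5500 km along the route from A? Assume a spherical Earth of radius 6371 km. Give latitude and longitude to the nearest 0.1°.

Convert each endpoint to a unit vector on the sphere (x = cos φ cos λ, y = cos φ sin λ, z = sin φ).
The central angle between the endpoints is δ = arccos(p₁·p₂) ≈ 1.195 rad (68.5°). The total great-circle distance is δ·R ≈ 1.195 × 6371 ≈ 7616 km, so the target fraction is f = 5500/7616 ≈ 0.722.
Interpolate at f ≈ 0.722 with slerp weights a = sin((1−f)δ)/sin δ ≈ 0.350, b = sin(fδ)/sin δ ≈ 0.817.
p = a·p₁ + b·p₂ ≈ (0.168, -0.979, 0.116); φ = arcsin(p_z) ≈ 6.69°, λ = atan2(p_y, p_x) ≈ -80.23°.

≈ 6.7°N, 80.2°W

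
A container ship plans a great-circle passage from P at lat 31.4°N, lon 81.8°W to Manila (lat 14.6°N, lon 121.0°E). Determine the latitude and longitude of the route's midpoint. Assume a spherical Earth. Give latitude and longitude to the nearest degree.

≈ lat 64°N, lon 178°W

Write both endpoints as unit vectors p₁, p₂ with components (cos φ cos λ, cos φ sin λ, sin φ).
The central angle between the endpoints is δ = arccos(p₁·p₂) ≈ 2.253 rad (129.1°).
Interpolate at f = 1/2 with slerp weights a = sin((1−f)δ)/sin δ ≈ 1.163, b = sin(fδ)/sin δ ≈ 1.163.
p = a·p₁ + b·p₂ ≈ (-0.438, -0.018, 0.899); φ = arcsin(p_z) ≈ 64.00°, λ = atan2(p_y, p_x) ≈ -177.67°.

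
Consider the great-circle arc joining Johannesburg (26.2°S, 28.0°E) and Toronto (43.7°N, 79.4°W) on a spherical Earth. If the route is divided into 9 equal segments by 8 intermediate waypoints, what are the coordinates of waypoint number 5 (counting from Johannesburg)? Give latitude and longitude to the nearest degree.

Convert each endpoint to a unit vector on the sphere (x = cos φ cos λ, y = cos φ sin λ, z = sin φ).
The central angle between the endpoints is δ = arccos(p₁·p₂) ≈ 2.093 rad (119.9°).
Interpolate at f = 5/9 with slerp weights a = sin((1−f)δ)/sin δ ≈ 0.925, b = sin(fδ)/sin δ ≈ 1.059.
p = a·p₁ + b·p₂ ≈ (0.874, -0.363, 0.323); φ = arcsin(p_z) ≈ 18.86°, λ = atan2(p_y, p_x) ≈ -22.56°.

≈ (19°N, 23°W)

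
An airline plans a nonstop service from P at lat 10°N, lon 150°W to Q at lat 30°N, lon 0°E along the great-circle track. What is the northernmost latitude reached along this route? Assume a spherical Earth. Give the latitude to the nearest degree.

The great circle lies in the plane with unit normal n̂ = (p₁ × p₂)/|p₁ × p₂|.
Here n̂_z ≈ +0.562; the vertex latitude is φ_max = arccos|n̂_z| ≈ 55.8°.

≈ 56°N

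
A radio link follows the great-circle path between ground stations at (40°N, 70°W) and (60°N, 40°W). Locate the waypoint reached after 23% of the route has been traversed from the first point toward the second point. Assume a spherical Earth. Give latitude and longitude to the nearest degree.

Convert each endpoint to a unit vector on the sphere (x = cos φ cos λ, y = cos φ sin λ, z = sin φ).
The central angle between the endpoints is δ = arccos(p₁·p₂) ≈ 0.477 rad (27.3°).
Interpolate at f = 0.23 with slerp weights a = sin((1−f)δ)/sin δ ≈ 0.782, b = sin(fδ)/sin δ ≈ 0.238.
p = a·p₁ + b·p₂ ≈ (0.296, -0.640, 0.709); φ = arcsin(p_z) ≈ 45.18°, λ = atan2(p_y, p_x) ≈ -65.15°.

≈ (45°N, 65°W)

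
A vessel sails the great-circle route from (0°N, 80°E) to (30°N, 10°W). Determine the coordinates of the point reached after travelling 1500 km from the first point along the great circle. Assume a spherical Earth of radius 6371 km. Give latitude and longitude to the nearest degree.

Convert each endpoint to a unit vector on the sphere (x = cos φ cos λ, y = cos φ sin λ, z = sin φ).
The central angle between the endpoints is δ = arccos(p₁·p₂) ≈ 1.571 rad (90.0°). The total great-circle distance is δ·R ≈ 1.571 × 6371 ≈ 10008 km, so the target fraction is f = 1500/10008 ≈ 0.150.
Interpolate at f ≈ 0.150 with slerp weights a = sin((1−f)δ)/sin δ ≈ 0.972, b = sin(fδ)/sin δ ≈ 0.233.
p = a·p₁ + b·p₂ ≈ (0.368, 0.923, 0.117); φ = arcsin(p_z) ≈ 6.70°, λ = atan2(p_y, p_x) ≈ 68.26°.

≈ (7°N, 68°E)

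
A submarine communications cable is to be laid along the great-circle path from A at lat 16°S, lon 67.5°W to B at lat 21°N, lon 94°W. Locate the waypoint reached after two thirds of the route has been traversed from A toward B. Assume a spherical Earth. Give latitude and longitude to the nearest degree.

Convert each endpoint to a unit vector on the sphere (x = cos φ cos λ, y = cos φ sin λ, z = sin φ).
The central angle between the endpoints is δ = arccos(p₁·p₂) ≈ 0.789 rad (45.2°).
Interpolate at f = 2/3 with slerp weights a = sin((1−f)δ)/sin δ ≈ 0.366, b = sin(fδ)/sin δ ≈ 0.708.
p = a·p₁ + b·p₂ ≈ (0.089, -0.984, 0.153); φ = arcsin(p_z) ≈ 8.78°, λ = atan2(p_y, p_x) ≈ -84.85°.

≈ lat 9°N, lon 85°W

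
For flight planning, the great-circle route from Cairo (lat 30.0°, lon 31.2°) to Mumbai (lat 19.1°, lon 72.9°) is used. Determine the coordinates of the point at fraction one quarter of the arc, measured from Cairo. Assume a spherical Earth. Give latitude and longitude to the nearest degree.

Write both endpoints as unit vectors p₁, p₂ with components (cos φ cos λ, cos φ sin λ, sin φ).
The central angle between the endpoints is δ = arccos(p₁·p₂) ≈ 0.685 rad (39.2°).
Interpolate at f = 1/4 with slerp weights a = sin((1−f)δ)/sin δ ≈ 0.777, b = sin(fδ)/sin δ ≈ 0.269.
p = a·p₁ + b·p₂ ≈ (0.650, 0.592, 0.477); φ = arcsin(p_z) ≈ 28.46°, λ = atan2(p_y, p_x) ≈ 42.30°.

≈ lat 28°, lon 42°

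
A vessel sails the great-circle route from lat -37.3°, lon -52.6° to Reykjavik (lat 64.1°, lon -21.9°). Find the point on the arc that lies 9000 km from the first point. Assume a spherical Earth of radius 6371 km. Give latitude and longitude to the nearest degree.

Write both endpoints as unit vectors p₁, p₂ with components (cos φ cos λ, cos φ sin λ, sin φ).
The central angle between the endpoints is δ = arccos(p₁·p₂) ≈ 1.820 rad (104.3°). The total great-circle distance is δ·R ≈ 1.820 × 6371 ≈ 11593 km, so the target fraction is f = 9000/11593 ≈ 0.776.
Interpolate at f ≈ 0.776 with slerp weights a = sin((1−f)δ)/sin δ ≈ 0.409, b = sin(fδ)/sin δ ≈ 1.019.
p = a·p₁ + b·p₂ ≈ (0.610, -0.424, 0.669); φ = arcsin(p_z) ≈ 41.99°, λ = atan2(p_y, p_x) ≈ -34.80°.

≈ lat 42°, lon -35°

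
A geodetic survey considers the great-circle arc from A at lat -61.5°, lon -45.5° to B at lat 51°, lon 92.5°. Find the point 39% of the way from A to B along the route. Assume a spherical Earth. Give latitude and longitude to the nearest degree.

From cos δ = sin φ₁ sin φ₂ + cos φ₁ cos φ₂ cos Δλ, the central angle is δ ≈ 2.705 rad (155.0°).
Interpolate at f = 0.39 with slerp weights a = sin((1−f)δ)/sin δ ≈ 2.357, b = sin(fδ)/sin δ ≈ 2.056.
p = a·p₁ + b·p₂ ≈ (0.732, 0.491, -0.473); φ = arcsin(p_z) ≈ -28.23°, λ = atan2(p_y, p_x) ≈ 33.85°.

≈ lat -28°, lon 34°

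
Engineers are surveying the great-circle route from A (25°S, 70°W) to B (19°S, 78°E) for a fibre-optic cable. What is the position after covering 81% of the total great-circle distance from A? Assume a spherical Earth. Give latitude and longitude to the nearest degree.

≈ (37°S, 60°E)

Convert each endpoint to a unit vector on the sphere (x = cos φ cos λ, y = cos φ sin λ, z = sin φ).
The central angle between the endpoints is δ = arccos(p₁·p₂) ≈ 2.201 rad (126.1°).
Interpolate at f = 0.81 with slerp weights a = sin((1−f)δ)/sin δ ≈ 0.503, b = sin(fδ)/sin δ ≈ 1.210.
p = a·p₁ + b·p₂ ≈ (0.394, 0.691, -0.606); φ = arcsin(p_z) ≈ -37.32°, λ = atan2(p_y, p_x) ≈ 60.33°.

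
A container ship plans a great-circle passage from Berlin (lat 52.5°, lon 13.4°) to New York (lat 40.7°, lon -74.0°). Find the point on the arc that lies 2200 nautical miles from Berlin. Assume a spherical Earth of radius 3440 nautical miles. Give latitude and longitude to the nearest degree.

The haversine formula gives a central angle δ ≈ 1.002 rad (57.4°) between the endpoints. The total great-circle distance is δ·R ≈ 1.002 × 3440 ≈ 3448 nmi, so the target fraction is f = 2200/3448 ≈ 0.638.
Interpolate at f ≈ 0.638 with slerp weights a = sin((1−f)δ)/sin δ ≈ 0.421, b = sin(fδ)/sin δ ≈ 0.708.
p = a·p₁ + b·p₂ ≈ (0.397, -0.457, 0.796); φ = arcsin(p_z) ≈ 52.74°, λ = atan2(p_y, p_x) ≈ -48.97°.

≈ lat 53°, lon -49°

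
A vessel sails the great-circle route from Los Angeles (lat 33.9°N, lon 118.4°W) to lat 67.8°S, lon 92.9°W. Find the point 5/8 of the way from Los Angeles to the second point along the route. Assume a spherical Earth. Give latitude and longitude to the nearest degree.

≈ lat 30°S, lon 108°W

From cos δ = sin φ₁ sin φ₂ + cos φ₁ cos φ₂ cos Δλ, the central angle is δ ≈ 1.806 rad (103.5°).
Interpolate at f = 5/8 with slerp weights a = sin((1−f)δ)/sin δ ≈ 0.645, b = sin(fδ)/sin δ ≈ 0.930.
p = a·p₁ + b·p₂ ≈ (-0.272, -0.821, -0.501); φ = arcsin(p_z) ≈ -30.08°, λ = atan2(p_y, p_x) ≈ -108.34°.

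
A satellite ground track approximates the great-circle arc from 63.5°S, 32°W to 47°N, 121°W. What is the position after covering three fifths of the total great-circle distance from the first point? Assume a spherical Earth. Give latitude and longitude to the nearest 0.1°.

≈ 0.7°N, 93.4°W

Write both endpoints as unit vectors p₁, p₂ with components (cos φ cos λ, cos φ sin λ, sin φ).
The central angle between the endpoints is δ = arccos(p₁·p₂) ≈ 2.277 rad (130.5°).
Interpolate at f = 3/5 with slerp weights a = sin((1−f)δ)/sin δ ≈ 1.039, b = sin(fδ)/sin δ ≈ 1.287.
p = a·p₁ + b·p₂ ≈ (-0.059, -0.998, 0.012); φ = arcsin(p_z) ≈ 0.68°, λ = atan2(p_y, p_x) ≈ -93.39°.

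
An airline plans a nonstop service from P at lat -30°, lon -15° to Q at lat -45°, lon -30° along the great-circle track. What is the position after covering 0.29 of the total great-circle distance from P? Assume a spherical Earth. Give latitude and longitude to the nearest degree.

Convert each endpoint to a unit vector on the sphere (x = cos φ cos λ, y = cos φ sin λ, z = sin φ).
The central angle between the endpoints is δ = arccos(p₁·p₂) ≈ 0.333 rad (19.1°).
Interpolate at f = 0.29 with slerp weights a = sin((1−f)δ)/sin δ ≈ 0.717, b = sin(fδ)/sin δ ≈ 0.295.
p = a·p₁ + b·p₂ ≈ (0.780, -0.265, -0.567); φ = arcsin(p_z) ≈ -34.53°, λ = atan2(p_y, p_x) ≈ -18.76°.

≈ lat -35°, lon -19°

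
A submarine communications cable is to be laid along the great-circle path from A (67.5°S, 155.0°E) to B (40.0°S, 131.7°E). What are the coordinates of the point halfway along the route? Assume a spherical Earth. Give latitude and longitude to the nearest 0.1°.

≈ (54.3°S, 139.4°E)

Convert each endpoint to a unit vector on the sphere (x = cos φ cos λ, y = cos φ sin λ, z = sin φ).
The central angle between the endpoints is δ = arccos(p₁·p₂) ≈ 0.529 rad (30.3°).
Interpolate at f = 1/2 with slerp weights a = sin((1−f)δ)/sin δ ≈ 0.518, b = sin(fδ)/sin δ ≈ 0.518.
p = a·p₁ + b·p₂ ≈ (-0.444, 0.380, -0.812); φ = arcsin(p_z) ≈ -54.25°, λ = atan2(p_y, p_x) ≈ 139.41°.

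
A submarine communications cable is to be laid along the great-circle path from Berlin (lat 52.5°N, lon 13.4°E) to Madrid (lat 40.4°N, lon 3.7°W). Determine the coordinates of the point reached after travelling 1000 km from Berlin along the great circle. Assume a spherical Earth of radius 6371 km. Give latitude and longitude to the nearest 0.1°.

≈ lat 46.3°N, lon 3.3°E

Convert each endpoint to a unit vector on the sphere (x = cos φ cos λ, y = cos φ sin λ, z = sin φ).
The central angle between the endpoints is δ = arccos(p₁·p₂) ≈ 0.293 rad (16.8°). The total great-circle distance is δ·R ≈ 0.293 × 6371 ≈ 1869 km, so the target fraction is f = 1000/1869 ≈ 0.535.
Interpolate at f ≈ 0.535 with slerp weights a = sin((1−f)δ)/sin δ ≈ 0.470, b = sin(fδ)/sin δ ≈ 0.541.
p = a·p₁ + b·p₂ ≈ (0.689, 0.040, 0.723); φ = arcsin(p_z) ≈ 46.34°, λ = atan2(p_y, p_x) ≈ 3.30°.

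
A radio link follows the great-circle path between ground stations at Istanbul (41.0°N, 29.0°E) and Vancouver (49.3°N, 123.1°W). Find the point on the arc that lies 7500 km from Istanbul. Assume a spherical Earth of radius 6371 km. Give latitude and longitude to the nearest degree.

From cos δ = sin φ₁ sin φ₂ + cos φ₁ cos φ₂ cos Δλ, the central angle is δ ≈ 1.508 rad (86.4°). The total great-circle distance is δ·R ≈ 1.508 × 6371 ≈ 9609 km, so the target fraction is f = 7500/9609 ≈ 0.780.
Interpolate at f ≈ 0.780 with slerp weights a = sin((1−f)δ)/sin δ ≈ 0.326, b = sin(fδ)/sin δ ≈ 0.925.
p = a·p₁ + b·p₂ ≈ (-0.115, -0.386, 0.915); φ = arcsin(p_z) ≈ 66.24°, λ = atan2(p_y, p_x) ≈ -106.51°.

≈ 66°N, 107°W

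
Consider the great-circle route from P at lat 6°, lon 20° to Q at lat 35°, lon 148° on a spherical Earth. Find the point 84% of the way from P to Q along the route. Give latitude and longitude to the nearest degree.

≈ lat 42°, lon 126°

Write both endpoints as unit vectors p₁, p₂ with components (cos φ cos λ, cos φ sin λ, sin φ).
The central angle between the endpoints is δ = arccos(p₁·p₂) ≈ 2.028 rad (116.2°).
Interpolate at f = 0.84 with slerp weights a = sin((1−f)δ)/sin δ ≈ 0.355, b = sin(fδ)/sin δ ≈ 1.105.
p = a·p₁ + b·p₂ ≈ (-0.435, 0.600, 0.671); φ = arcsin(p_z) ≈ 42.13°, λ = atan2(p_y, p_x) ≈ 125.94°.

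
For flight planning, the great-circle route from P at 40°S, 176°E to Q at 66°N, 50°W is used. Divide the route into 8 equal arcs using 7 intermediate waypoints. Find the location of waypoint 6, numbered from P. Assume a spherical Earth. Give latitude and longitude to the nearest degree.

≈ 56°N, 127°W

The haversine formula gives a central angle δ ≈ 2.504 rad (143.5°) between the endpoints.
Interpolate at f = 6/8 with slerp weights a = sin((1−f)δ)/sin δ ≈ 0.985, b = sin(fδ)/sin δ ≈ 1.602.
p = a·p₁ + b·p₂ ≈ (-0.334, -0.446, 0.830); φ = arcsin(p_z) ≈ 56.13°, λ = atan2(p_y, p_x) ≈ -126.78°.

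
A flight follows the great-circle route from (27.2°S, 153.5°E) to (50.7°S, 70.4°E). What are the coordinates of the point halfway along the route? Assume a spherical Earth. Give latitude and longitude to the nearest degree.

≈ (47°S, 120°E)

Convert each endpoint to a unit vector on the sphere (x = cos φ cos λ, y = cos φ sin λ, z = sin φ).
The central angle between the endpoints is δ = arccos(p₁·p₂) ≈ 1.136 rad (65.1°).
Interpolate at f = 1/2 with slerp weights a = sin((1−f)δ)/sin δ ≈ 0.593, b = sin(fδ)/sin δ ≈ 0.593.
p = a·p₁ + b·p₂ ≈ (-0.346, 0.589, -0.730); φ = arcsin(p_z) ≈ -46.89°, λ = atan2(p_y, p_x) ≈ 120.43°.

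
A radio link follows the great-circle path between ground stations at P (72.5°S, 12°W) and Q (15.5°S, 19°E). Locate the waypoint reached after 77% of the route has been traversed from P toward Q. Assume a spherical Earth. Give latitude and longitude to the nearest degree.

≈ (29°S, 16°E)

From cos δ = sin φ₁ sin φ₂ + cos φ₁ cos φ₂ cos Δλ, the central angle is δ ≈ 1.043 rad (59.8°).
Interpolate at f = 0.77 with slerp weights a = sin((1−f)δ)/sin δ ≈ 0.275, b = sin(fδ)/sin δ ≈ 0.833.
p = a·p₁ + b·p₂ ≈ (0.840, 0.244, -0.485); φ = arcsin(p_z) ≈ -29.01°, λ = atan2(p_y, p_x) ≈ 16.21°.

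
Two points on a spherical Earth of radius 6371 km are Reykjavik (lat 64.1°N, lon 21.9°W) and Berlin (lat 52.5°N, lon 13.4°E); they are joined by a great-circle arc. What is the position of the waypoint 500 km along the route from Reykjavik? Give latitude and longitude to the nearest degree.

≈ lat 63°N, lon 12°W

Convert each endpoint to a unit vector on the sphere (x = cos φ cos λ, y = cos φ sin λ, z = sin φ).
The central angle between the endpoints is δ = arccos(p₁·p₂) ≈ 0.375 rad (21.5°). The total great-circle distance is δ·R ≈ 0.375 × 6371 ≈ 2386 km, so the target fraction is f = 500/2386 ≈ 0.210.
Interpolate at f ≈ 0.210 with slerp weights a = sin((1−f)δ)/sin δ ≈ 0.797, b = sin(fδ)/sin δ ≈ 0.214.
p = a·p₁ + b·p₂ ≈ (0.450, -0.100, 0.887); φ = arcsin(p_z) ≈ 62.55°, λ = atan2(p_y, p_x) ≈ -12.49°.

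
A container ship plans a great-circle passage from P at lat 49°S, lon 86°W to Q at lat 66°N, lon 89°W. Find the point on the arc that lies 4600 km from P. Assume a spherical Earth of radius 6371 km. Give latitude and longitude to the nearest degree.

Write both endpoints as unit vectors p₁, p₂ with components (cos φ cos λ, cos φ sin λ, sin φ).
The central angle between the endpoints is δ = arccos(p₁·p₂) ≈ 2.008 rad (115.0°). The total great-circle distance is δ·R ≈ 2.008 × 6371 ≈ 12790 km, so the target fraction is f = 4600/12790 ≈ 0.360.
Interpolate at f ≈ 0.360 with slerp weights a = sin((1−f)δ)/sin δ ≈ 1.059, b = sin(fδ)/sin δ ≈ 0.729.
p = a·p₁ + b·p₂ ≈ (0.054, -0.990, -0.133); φ = arcsin(p_z) ≈ -7.64°, λ = atan2(p_y, p_x) ≈ -86.90°.

≈ lat 8°S, lon 87°W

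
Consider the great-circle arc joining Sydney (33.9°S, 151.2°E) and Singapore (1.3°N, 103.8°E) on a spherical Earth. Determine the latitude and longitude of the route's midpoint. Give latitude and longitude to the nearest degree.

Write both endpoints as unit vectors p₁, p₂ with components (cos φ cos λ, cos φ sin λ, sin φ).
The central angle between the endpoints is δ = arccos(p₁·p₂) ≈ 0.990 rad (56.7°).
Interpolate at f = 1/2 with slerp weights a = sin((1−f)δ)/sin δ ≈ 0.568, b = sin(fδ)/sin δ ≈ 0.568.
p = a·p₁ + b·p₂ ≈ (-0.549, 0.779, -0.304); φ = arcsin(p_z) ≈ -17.70°, λ = atan2(p_y, p_x) ≈ 125.17°.

≈ (18°S, 125°E)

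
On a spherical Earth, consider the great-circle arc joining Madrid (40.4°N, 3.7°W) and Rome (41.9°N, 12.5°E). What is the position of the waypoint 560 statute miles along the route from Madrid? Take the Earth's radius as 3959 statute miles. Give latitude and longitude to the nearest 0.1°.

Convert each endpoint to a unit vector on the sphere (x = cos φ cos λ, y = cos φ sin λ, z = sin φ).
The central angle between the endpoints is δ = arccos(p₁·p₂) ≈ 0.214 rad (12.3°). The total great-circle distance is δ·R ≈ 0.214 × 3959 ≈ 848 mi, so the target fraction is f = 560/848 ≈ 0.660.
Interpolate at f ≈ 0.660 with slerp weights a = sin((1−f)δ)/sin δ ≈ 0.342, b = sin(fδ)/sin δ ≈ 0.663.
p = a·p₁ + b·p₂ ≈ (0.742, 0.090, 0.665); φ = arcsin(p_z) ≈ 41.65°, λ = atan2(p_y, p_x) ≈ 6.92°.

≈ 41.6°N, 6.9°E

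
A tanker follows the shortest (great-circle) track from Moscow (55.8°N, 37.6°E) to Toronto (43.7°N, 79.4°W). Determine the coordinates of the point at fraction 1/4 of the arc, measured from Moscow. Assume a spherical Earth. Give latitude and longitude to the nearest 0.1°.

≈ 65.2°N, 8.8°E

Convert each endpoint to a unit vector on the sphere (x = cos φ cos λ, y = cos φ sin λ, z = sin φ).
The central angle between the endpoints is δ = arccos(p₁·p₂) ≈ 1.173 rad (67.2°).
Interpolate at f = 1/4 with slerp weights a = sin((1−f)δ)/sin δ ≈ 0.836, b = sin(fδ)/sin δ ≈ 0.314.
p = a·p₁ + b·p₂ ≈ (0.414, 0.064, 0.908); φ = arcsin(p_z) ≈ 65.24°, λ = atan2(p_y, p_x) ≈ 8.76°.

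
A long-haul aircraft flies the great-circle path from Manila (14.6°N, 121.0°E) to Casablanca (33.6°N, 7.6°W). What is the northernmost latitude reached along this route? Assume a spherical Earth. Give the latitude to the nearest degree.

The great circle lies in the plane with unit normal n̂ = (p₁ × p₂)/|p₁ × p₂|.
Here n̂_z ≈ -0.676; the vertex latitude is φ_max = arccos|n̂_z| ≈ 47.5°.

≈ 47°N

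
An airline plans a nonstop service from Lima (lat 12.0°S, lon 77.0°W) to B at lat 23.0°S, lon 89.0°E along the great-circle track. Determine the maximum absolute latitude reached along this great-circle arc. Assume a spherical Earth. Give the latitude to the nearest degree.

The great circle lies in the plane with unit normal n̂ = (p₁ × p₂)/|p₁ × p₂|.
Here n̂_z ≈ +0.357; the vertex latitude is φ_max = arccos|n̂_z| ≈ 69.1°.
Check via Clairaut: cos φ_max = |cos φ₁| · sin C = cos(12.0°)·sin(158.6°) ≈ 0.357, again giving ≈ 69.1°.

≈ 69°S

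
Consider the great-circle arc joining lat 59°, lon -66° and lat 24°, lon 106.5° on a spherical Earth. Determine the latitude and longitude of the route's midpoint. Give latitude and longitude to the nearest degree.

Write both endpoints as unit vectors p₁, p₂ with components (cos φ cos λ, cos φ sin λ, sin φ).
The central angle between the endpoints is δ = arccos(p₁·p₂) ≈ 1.689 rad (96.8°).
Interpolate at f = 1/2 with slerp weights a = sin((1−f)δ)/sin δ ≈ 0.753, b = sin(fδ)/sin δ ≈ 0.753.
p = a·p₁ + b·p₂ ≈ (-0.038, 0.305, 0.952); φ = arcsin(p_z) ≈ 72.09°, λ = atan2(p_y, p_x) ≈ 97.03°.

≈ lat 72°, lon 97°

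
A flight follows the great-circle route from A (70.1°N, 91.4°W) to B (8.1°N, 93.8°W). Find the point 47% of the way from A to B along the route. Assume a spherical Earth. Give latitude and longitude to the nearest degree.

From cos δ = sin φ₁ sin φ₂ + cos φ₁ cos φ₂ cos Δλ, the central angle is δ ≈ 1.082 rad (62.0°).
Interpolate at f = 0.47 with slerp weights a = sin((1−f)δ)/sin δ ≈ 0.615, b = sin(fδ)/sin δ ≈ 0.552.
p = a·p₁ + b·p₂ ≈ (-0.041, -0.754, 0.656); φ = arcsin(p_z) ≈ 40.96°, λ = atan2(p_y, p_x) ≈ -93.14°.

≈ (41°N, 93°W)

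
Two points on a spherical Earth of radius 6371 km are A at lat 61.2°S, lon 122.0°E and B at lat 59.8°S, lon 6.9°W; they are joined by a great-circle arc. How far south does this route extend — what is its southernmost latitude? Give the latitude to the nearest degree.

The great circle lies in the plane with unit normal n̂ = (p₁ × p₂)/|p₁ × p₂|.
Here n̂_z ≈ -0.237; the vertex latitude is φ_max = arccos|n̂_z| ≈ 76.3°.
Check via Clairaut: cos φ_max = |cos φ₁| · sin C = cos(61.2°)·sin(150.5°) ≈ 0.237, again giving ≈ 76.3°.

≈ 76°S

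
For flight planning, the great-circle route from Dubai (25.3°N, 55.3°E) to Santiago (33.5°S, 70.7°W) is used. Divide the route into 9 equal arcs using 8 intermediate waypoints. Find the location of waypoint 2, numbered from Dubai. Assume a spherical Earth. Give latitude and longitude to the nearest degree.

Convert each endpoint to a unit vector on the sphere (x = cos φ cos λ, y = cos φ sin λ, z = sin φ).
The central angle between the endpoints is δ = arccos(p₁·p₂) ≈ 2.317 rad (132.8°).
Interpolate at f = 2/9 with slerp weights a = sin((1−f)δ)/sin δ ≈ 1.326, b = sin(fδ)/sin δ ≈ 0.671.
p = a·p₁ + b·p₂ ≈ (0.867, 0.458, 0.196); φ = arcsin(p_z) ≈ 11.32°, λ = atan2(p_y, p_x) ≈ 27.81°.

≈ (11°N, 28°E)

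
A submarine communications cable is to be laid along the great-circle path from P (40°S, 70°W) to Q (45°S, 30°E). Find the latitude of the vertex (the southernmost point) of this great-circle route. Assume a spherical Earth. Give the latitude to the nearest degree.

The great circle lies in the plane with unit normal n̂ = (p₁ × p₂)/|p₁ × p₂|.
Here n̂_z ≈ +0.572; the vertex latitude is φ_max = arccos|n̂_z| ≈ 55.1°.
Check via Clairaut: cos φ_max = |cos φ₁| · sin C = cos(40.0°)·sin(131.7°) ≈ 0.572, again giving ≈ 55.1°.

≈ 55°S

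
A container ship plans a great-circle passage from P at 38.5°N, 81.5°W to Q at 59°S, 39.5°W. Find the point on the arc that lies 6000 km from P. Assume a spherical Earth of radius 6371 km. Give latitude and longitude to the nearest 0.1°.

≈ 13.0°S, 64.4°W

Convert each endpoint to a unit vector on the sphere (x = cos φ cos λ, y = cos φ sin λ, z = sin φ).
The central angle between the endpoints is δ = arccos(p₁·p₂) ≈ 1.807 rad (103.5°). The total great-circle distance is δ·R ≈ 1.807 × 6371 ≈ 11513 km, so the target fraction is f = 6000/11513 ≈ 0.521.
Interpolate at f ≈ 0.521 with slerp weights a = sin((1−f)δ)/sin δ ≈ 0.783, b = sin(fδ)/sin δ ≈ 0.832.
p = a·p₁ + b·p₂ ≈ (0.421, -0.879, -0.225); φ = arcsin(p_z) ≈ -13.03°, λ = atan2(p_y, p_x) ≈ -64.39°.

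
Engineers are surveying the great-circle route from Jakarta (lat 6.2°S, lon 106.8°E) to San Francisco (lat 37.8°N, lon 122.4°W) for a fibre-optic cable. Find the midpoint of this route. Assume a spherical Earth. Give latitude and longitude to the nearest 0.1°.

≈ lat 33.4°N, lon 158.2°E

Convert each endpoint to a unit vector on the sphere (x = cos φ cos λ, y = cos φ sin λ, z = sin φ).
The central angle between the endpoints is δ = arccos(p₁·p₂) ≈ 2.189 rad (125.4°).
Interpolate at f = 1/2 with slerp weights a = sin((1−f)δ)/sin δ ≈ 1.090, b = sin(fδ)/sin δ ≈ 1.090.
p = a·p₁ + b·p₂ ≈ (-0.775, 0.310, 0.551); φ = arcsin(p_z) ≈ 33.41°, λ = atan2(p_y, p_x) ≈ 158.18°.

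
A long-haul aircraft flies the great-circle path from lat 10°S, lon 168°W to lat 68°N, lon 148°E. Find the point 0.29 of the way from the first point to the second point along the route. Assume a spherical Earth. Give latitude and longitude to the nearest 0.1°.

≈ lat 13.5°N, lon 174.4°W

From cos δ = sin φ₁ sin φ₂ + cos φ₁ cos φ₂ cos Δλ, the central angle is δ ≈ 1.466 rad (84.0°).
Interpolate at f = 0.29 with slerp weights a = sin((1−f)δ)/sin δ ≈ 0.868, b = sin(fδ)/sin δ ≈ 0.415.
p = a·p₁ + b·p₂ ≈ (-0.968, -0.095, 0.234); φ = arcsin(p_z) ≈ 13.53°, λ = atan2(p_y, p_x) ≈ -174.37°.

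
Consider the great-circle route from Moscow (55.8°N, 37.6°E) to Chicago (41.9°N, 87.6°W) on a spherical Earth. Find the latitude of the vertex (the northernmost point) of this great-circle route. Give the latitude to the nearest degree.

≈ 69°N

The great circle lies in the plane with unit normal n̂ = (p₁ × p₂)/|p₁ × p₂|.
Here n̂_z ≈ -0.360; the vertex latitude is φ_max = arccos|n̂_z| ≈ 68.9°.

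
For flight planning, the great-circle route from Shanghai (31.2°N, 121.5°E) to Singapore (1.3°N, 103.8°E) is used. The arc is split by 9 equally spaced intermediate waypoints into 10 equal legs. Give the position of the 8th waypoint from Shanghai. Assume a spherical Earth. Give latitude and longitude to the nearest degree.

≈ 7°N, 107°E

From cos δ = sin φ₁ sin φ₂ + cos φ₁ cos φ₂ cos Δλ, the central angle is δ ≈ 0.598 rad (34.3°).
Interpolate at f = 8/10 with slerp weights a = sin((1−f)δ)/sin δ ≈ 0.212, b = sin(fδ)/sin δ ≈ 0.818.
p = a·p₁ + b·p₂ ≈ (-0.290, 0.948, 0.128); φ = arcsin(p_z) ≈ 7.37°, λ = atan2(p_y, p_x) ≈ 106.99°.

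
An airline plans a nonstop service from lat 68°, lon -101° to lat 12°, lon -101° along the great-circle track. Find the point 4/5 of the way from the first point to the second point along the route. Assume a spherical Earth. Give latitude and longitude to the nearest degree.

Write both endpoints as unit vectors p₁, p₂ with components (cos φ cos λ, cos φ sin λ, sin φ).
The central angle between the endpoints is δ = arccos(p₁·p₂) ≈ 0.977 rad (56.0°).
Interpolate at f = 4/5 with slerp weights a = sin((1−f)δ)/sin δ ≈ 0.234, b = sin(fδ)/sin δ ≈ 0.850.
p = a·p₁ + b·p₂ ≈ (-0.175, -0.902, 0.394); φ = arcsin(p_z) ≈ 23.20°, λ = atan2(p_y, p_x) ≈ -101.00°.

≈ lat 23°, lon -101°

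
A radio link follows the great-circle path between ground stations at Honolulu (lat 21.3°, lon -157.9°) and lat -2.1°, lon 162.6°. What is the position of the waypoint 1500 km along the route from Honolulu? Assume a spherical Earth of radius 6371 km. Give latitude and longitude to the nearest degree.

Convert each endpoint to a unit vector on the sphere (x = cos φ cos λ, y = cos φ sin λ, z = sin φ).
The central angle between the endpoints is δ = arccos(p₁·p₂) ≈ 0.788 rad (45.2°). The total great-circle distance is δ·R ≈ 0.788 × 6371 ≈ 5022 km, so the target fraction is f = 1500/5022 ≈ 0.299.
Interpolate at f ≈ 0.299 with slerp weights a = sin((1−f)δ)/sin δ ≈ 0.740, b = sin(fδ)/sin δ ≈ 0.329.
p = a·p₁ + b·p₂ ≈ (-0.953, -0.161, 0.257); φ = arcsin(p_z) ≈ 14.89°, λ = atan2(p_y, p_x) ≈ -170.40°.

≈ lat 15°, lon -170°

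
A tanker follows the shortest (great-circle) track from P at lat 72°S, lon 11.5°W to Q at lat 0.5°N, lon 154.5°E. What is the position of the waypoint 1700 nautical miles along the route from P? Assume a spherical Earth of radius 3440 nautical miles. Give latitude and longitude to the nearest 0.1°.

From cos δ = sin φ₁ sin φ₂ + cos φ₁ cos φ₂ cos Δλ, the central angle is δ ≈ 1.884 rad (107.9°). The total great-circle distance is δ·R ≈ 1.884 × 3440 ≈ 6481 nmi, so the target fraction is f = 1700/6481 ≈ 0.262.
Interpolate at f ≈ 0.262 with slerp weights a = sin((1−f)δ)/sin δ ≈ 1.034, b = sin(fδ)/sin δ ≈ 0.499.
p = a·p₁ + b·p₂ ≈ (-0.137, 0.151, -0.979); φ = arcsin(p_z) ≈ -78.24°, λ = atan2(p_y, p_x) ≈ 132.21°.

≈ lat 78.2°S, lon 132.2°E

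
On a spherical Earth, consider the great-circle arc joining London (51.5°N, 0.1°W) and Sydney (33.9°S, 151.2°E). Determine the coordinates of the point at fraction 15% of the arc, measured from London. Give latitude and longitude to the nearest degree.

≈ 57°N, 39°E

The haversine formula gives a central angle δ ≈ 2.668 rad (152.8°) between the endpoints.
Interpolate at f = 0.15 with slerp weights a = sin((1−f)δ)/sin δ ≈ 1.680, b = sin(fδ)/sin δ ≈ 0.853.
p = a·p₁ + b·p₂ ≈ (0.425, 0.339, 0.839); φ = arcsin(p_z) ≈ 57.04°, λ = atan2(p_y, p_x) ≈ 38.59°.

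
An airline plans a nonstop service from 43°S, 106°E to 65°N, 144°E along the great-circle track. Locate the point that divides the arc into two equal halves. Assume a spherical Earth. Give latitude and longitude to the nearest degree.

≈ 12°N, 120°E

Write both endpoints as unit vectors p₁, p₂ with components (cos φ cos λ, cos φ sin λ, sin φ).
The central angle between the endpoints is δ = arccos(p₁·p₂) ≈ 1.955 rad (112.0°).
Interpolate at f = 1/2 with slerp weights a = sin((1−f)δ)/sin δ ≈ 0.894, b = sin(fδ)/sin δ ≈ 0.894.
p = a·p₁ + b·p₂ ≈ (-0.486, 0.851, 0.201); φ = arcsin(p_z) ≈ 11.57°, λ = atan2(p_y, p_x) ≈ 119.74°.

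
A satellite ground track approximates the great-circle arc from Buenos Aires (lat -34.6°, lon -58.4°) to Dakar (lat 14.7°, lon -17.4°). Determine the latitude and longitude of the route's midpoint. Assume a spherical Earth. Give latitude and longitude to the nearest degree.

≈ lat -11°, lon -36°

Convert each endpoint to a unit vector on the sphere (x = cos φ cos λ, y = cos φ sin λ, z = sin φ).
The central angle between the endpoints is δ = arccos(p₁·p₂) ≈ 1.096 rad (62.8°).
Interpolate at f = 1/2 with slerp weights a = sin((1−f)δ)/sin δ ≈ 0.586, b = sin(fδ)/sin δ ≈ 0.586.
p = a·p₁ + b·p₂ ≈ (0.793, -0.580, -0.184); φ = arcsin(p_z) ≈ -10.60°, λ = atan2(p_y, p_x) ≈ -36.18°.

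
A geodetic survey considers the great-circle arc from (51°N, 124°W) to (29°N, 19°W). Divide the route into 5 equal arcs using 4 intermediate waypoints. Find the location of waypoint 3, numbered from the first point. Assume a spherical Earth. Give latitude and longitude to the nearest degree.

≈ (50°N, 49°W)

From cos δ = sin φ₁ sin φ₂ + cos φ₁ cos φ₂ cos Δλ, the central angle is δ ≈ 1.334 rad (76.4°).
Interpolate at f = 3/5 with slerp weights a = sin((1−f)δ)/sin δ ≈ 0.523, b = sin(fδ)/sin δ ≈ 0.738.
p = a·p₁ + b·p₂ ≈ (0.426, -0.483, 0.765); φ = arcsin(p_z) ≈ 49.87°, λ = atan2(p_y, p_x) ≈ -48.58°.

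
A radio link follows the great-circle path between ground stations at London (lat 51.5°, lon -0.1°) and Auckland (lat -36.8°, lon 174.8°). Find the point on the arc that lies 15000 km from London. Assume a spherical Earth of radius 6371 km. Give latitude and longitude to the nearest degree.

Convert each endpoint to a unit vector on the sphere (x = cos φ cos λ, y = cos φ sin λ, z = sin φ).
The central angle between the endpoints is δ = arccos(p₁·p₂) ≈ 2.877 rad (164.9°). The total great-circle distance is δ·R ≈ 2.877 × 6371 ≈ 18332 km, so the target fraction is f = 15000/18332 ≈ 0.818.
Interpolate at f ≈ 0.818 with slerp weights a = sin((1−f)δ)/sin δ ≈ 1.912, b = sin(fδ)/sin δ ≈ 2.712.
p = a·p₁ + b·p₂ ≈ (-0.972, 0.195, -0.128); φ = arcsin(p_z) ≈ -7.36°, λ = atan2(p_y, p_x) ≈ 168.67°.

≈ lat -7°, lon 169°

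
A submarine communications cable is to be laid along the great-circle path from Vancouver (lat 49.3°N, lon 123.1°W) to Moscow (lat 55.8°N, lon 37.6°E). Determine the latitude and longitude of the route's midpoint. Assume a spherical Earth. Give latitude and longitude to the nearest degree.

≈ lat 82°N, lon 66°W

The haversine formula gives a central angle δ ≈ 1.286 rad (73.7°) between the endpoints.
Interpolate at f = 1/2 with slerp weights a = sin((1−f)δ)/sin δ ≈ 0.625, b = sin(fδ)/sin δ ≈ 0.625.
p = a·p₁ + b·p₂ ≈ (0.056, -0.127, 0.990); φ = arcsin(p_z) ≈ 82.03°, λ = atan2(p_y, p_x) ≈ -66.31°.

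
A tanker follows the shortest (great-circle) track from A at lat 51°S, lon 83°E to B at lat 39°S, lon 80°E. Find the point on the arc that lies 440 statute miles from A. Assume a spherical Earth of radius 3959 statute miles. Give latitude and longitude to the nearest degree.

Write both endpoints as unit vectors p₁, p₂ with components (cos φ cos λ, cos φ sin λ, sin φ).
The central angle between the endpoints is δ = arccos(p₁·p₂) ≈ 0.213 rad (12.2°). The total great-circle distance is δ·R ≈ 0.213 × 3959 ≈ 842 mi, so the target fraction is f = 440/842 ≈ 0.523.
Interpolate at f ≈ 0.523 with slerp weights a = sin((1−f)δ)/sin δ ≈ 0.480, b = sin(fδ)/sin δ ≈ 0.526.
p = a·p₁ + b·p₂ ≈ (0.108, 0.702, -0.704); φ = arcsin(p_z) ≈ -44.74°, λ = atan2(p_y, p_x) ≈ 81.28°.

≈ lat 45°S, lon 81°E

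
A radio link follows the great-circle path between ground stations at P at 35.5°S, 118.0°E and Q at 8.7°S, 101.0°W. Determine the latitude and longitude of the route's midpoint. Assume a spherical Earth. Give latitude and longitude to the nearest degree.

The haversine formula gives a central angle δ ≈ 2.138 rad (122.5°) between the endpoints.
Interpolate at f = 1/2 with slerp weights a = sin((1−f)δ)/sin δ ≈ 1.040, b = sin(fδ)/sin δ ≈ 1.040.
p = a·p₁ + b·p₂ ≈ (-0.594, -0.262, -0.761); φ = arcsin(p_z) ≈ -49.56°, λ = atan2(p_y, p_x) ≈ -156.22°.

≈ 50°S, 156°W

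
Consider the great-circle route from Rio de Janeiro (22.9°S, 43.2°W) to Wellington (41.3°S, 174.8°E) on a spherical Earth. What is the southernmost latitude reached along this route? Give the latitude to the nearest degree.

≈ 64°S

The great circle lies in the plane with unit normal n̂ = (p₁ × p₂)/|p₁ × p₂|.
Here n̂_z ≈ -0.445; the vertex latitude is φ_max = arccos|n̂_z| ≈ 63.6°.
Check via Clairaut: cos φ_max = |cos φ₁| · sin C = cos(22.9°)·sin(151.1°) ≈ 0.445, again giving ≈ 63.6°.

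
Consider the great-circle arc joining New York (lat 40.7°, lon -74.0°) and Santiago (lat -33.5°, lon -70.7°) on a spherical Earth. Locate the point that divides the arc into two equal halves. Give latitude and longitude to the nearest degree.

≈ lat 4°, lon -72°

From cos δ = sin φ₁ sin φ₂ + cos φ₁ cos φ₂ cos Δλ, the central angle is δ ≈ 1.296 rad (74.3°).
Interpolate at f = 1/2 with slerp weights a = sin((1−f)δ)/sin δ ≈ 0.627, b = sin(fδ)/sin δ ≈ 0.627.
p = a·p₁ + b·p₂ ≈ (0.304, -0.951, 0.063); φ = arcsin(p_z) ≈ 3.60°, λ = atan2(p_y, p_x) ≈ -72.27°.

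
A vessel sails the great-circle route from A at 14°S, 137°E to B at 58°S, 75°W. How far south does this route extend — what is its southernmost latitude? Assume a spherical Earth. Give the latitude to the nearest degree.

The great circle lies in the plane with unit normal n̂ = (p₁ × p₂)/|p₁ × p₂|.
Here n̂_z ≈ +0.280; the vertex latitude is φ_max = arccos|n̂_z| ≈ 73.7°.
Check via Clairaut: cos φ_max = |cos φ₁| · sin C = cos(14.0°)·sin(163.2°) ≈ 0.280, again giving ≈ 73.7°.

≈ 74°S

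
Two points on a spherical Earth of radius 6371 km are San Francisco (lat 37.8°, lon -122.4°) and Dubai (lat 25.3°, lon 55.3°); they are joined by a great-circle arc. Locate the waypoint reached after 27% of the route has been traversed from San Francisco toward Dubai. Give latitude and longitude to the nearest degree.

≈ lat 69°, lon -119°

Write both endpoints as unit vectors p₁, p₂ with components (cos φ cos λ, cos φ sin λ, sin φ).
The central angle between the endpoints is δ = arccos(p₁·p₂) ≈ 2.040 rad (116.9°).
Interpolate at f = 0.27 with slerp weights a = sin((1−f)δ)/sin δ ≈ 1.117, b = sin(fδ)/sin δ ≈ 0.587.
p = a·p₁ + b·p₂ ≈ (-0.171, -0.309, 0.935); φ = arcsin(p_z) ≈ 69.30°, λ = atan2(p_y, p_x) ≈ -118.95°.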